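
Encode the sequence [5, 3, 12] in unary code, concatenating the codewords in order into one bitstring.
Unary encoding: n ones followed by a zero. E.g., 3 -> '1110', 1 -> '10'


Encode each number as n ones followed by a terminating 0:
  5 -> 111110 (6 bits)
  3 -> 1110 (4 bits)
  12 -> 1111111111110 (13 bits)
Total length = 6 + 4 + 13 = 23 bits.

Unary([5, 3, 12]) = 11111011101111111111110 (23 bits)


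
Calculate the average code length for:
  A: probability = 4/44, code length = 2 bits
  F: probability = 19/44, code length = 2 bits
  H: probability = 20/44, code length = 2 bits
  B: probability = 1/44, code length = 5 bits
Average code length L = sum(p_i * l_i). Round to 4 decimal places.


Weighted contributions p_i * l_i:
  A: (4/44) * 2 = 8/44
  F: (19/44) * 2 = 38/44
  H: (20/44) * 2 = 40/44
  B: (1/44) * 5 = 5/44
Sum = (8 + 38 + 40 + 5)/44 = 91/44

L = 91/44 = 2.0682 bits/symbol


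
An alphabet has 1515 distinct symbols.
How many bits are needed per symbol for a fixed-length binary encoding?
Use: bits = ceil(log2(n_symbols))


log2(1515) = 10.5651
Bracket: 2^10 = 1024 < 1515 <= 2^11 = 2048
So ceil(log2(1515)) = 11

bits = ceil(log2(1515)) = ceil(10.5651) = 11 bits


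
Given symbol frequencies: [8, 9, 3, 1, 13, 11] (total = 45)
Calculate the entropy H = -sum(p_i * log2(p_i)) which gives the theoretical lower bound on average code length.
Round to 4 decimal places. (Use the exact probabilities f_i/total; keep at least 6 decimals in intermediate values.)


Per-symbol terms -p_i * log2(p_i) with p_i = f_i/45:
  p = 8/45 = 0.177778: log2(p) = -2.491853, -p*log2(p) = 0.442996
  p = 9/45 = 0.200000: log2(p) = -2.321928, -p*log2(p) = 0.464386
  p = 3/45 = 0.066667: log2(p) = -3.906891, -p*log2(p) = 0.260459
  p = 1/45 = 0.022222: log2(p) = -5.491853, -p*log2(p) = 0.122041
  p = 13/45 = 0.288889: log2(p) = -1.791413, -p*log2(p) = 0.517519
  p = 11/45 = 0.244444: log2(p) = -2.032421, -p*log2(p) = 0.496814
H = 0.442996 + 0.464386 + 0.260459 + 0.122041 + 0.517519 + 0.496814 = 2.304215

H = 2.3042 bits/symbol


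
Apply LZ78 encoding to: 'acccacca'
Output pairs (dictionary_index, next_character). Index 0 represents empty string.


LZ78 encoding steps:
Dictionary: {0: ''}
Step 1: w='' (idx 0), next='a' -> output (0, 'a'), add 'a' as idx 1
Step 2: w='' (idx 0), next='c' -> output (0, 'c'), add 'c' as idx 2
Step 3: w='c' (idx 2), next='c' -> output (2, 'c'), add 'cc' as idx 3
Step 4: w='a' (idx 1), next='c' -> output (1, 'c'), add 'ac' as idx 4
Step 5: w='c' (idx 2), next='a' -> output (2, 'a'), add 'ca' as idx 5


Encoded: [(0, 'a'), (0, 'c'), (2, 'c'), (1, 'c'), (2, 'a')]


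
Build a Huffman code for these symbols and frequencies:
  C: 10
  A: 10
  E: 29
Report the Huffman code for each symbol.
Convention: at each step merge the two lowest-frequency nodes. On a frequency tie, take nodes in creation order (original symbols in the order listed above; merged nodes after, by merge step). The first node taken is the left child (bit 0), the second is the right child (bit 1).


Huffman tree construction:
Step 1: Merge C(10) + A(10) = 20
Step 2: Merge (C+A)(20) + E(29) = 49
Read each symbol's code off the tree from the root (left child = 0, right child = 1).

Codes:
  C: 00 (length 2)
  A: 01 (length 2)
  E: 1 (length 1)
Average code length: 69/49 = 1.4082 bits/symbol


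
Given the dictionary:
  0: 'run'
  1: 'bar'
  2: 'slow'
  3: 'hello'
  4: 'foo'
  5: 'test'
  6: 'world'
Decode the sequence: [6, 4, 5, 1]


Look up each index in the dictionary:
  6 -> 'world'
  4 -> 'foo'
  5 -> 'test'
  1 -> 'bar'

Decoded: "world foo test bar"


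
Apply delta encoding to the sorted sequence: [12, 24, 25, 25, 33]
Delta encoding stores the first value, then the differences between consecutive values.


First value: 12
Deltas:
  24 - 12 = 12
  25 - 24 = 1
  25 - 25 = 0
  33 - 25 = 8


Delta encoded: [12, 12, 1, 0, 8]


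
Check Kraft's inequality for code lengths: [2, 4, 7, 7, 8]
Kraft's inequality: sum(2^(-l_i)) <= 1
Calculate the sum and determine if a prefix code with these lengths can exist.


Sum = 2^(-2) + 2^(-4) + 2^(-7) + 2^(-7) + 2^(-8)
    = 0.25 + 0.0625 + 0.0078125 + 0.0078125 + 0.00390625
    = 85/256 = 0.33203125
Since 0.33203125 <= 1, Kraft's inequality IS satisfied.
A prefix code with these lengths CAN exist.

Kraft sum = 0.33203125. Satisfied.


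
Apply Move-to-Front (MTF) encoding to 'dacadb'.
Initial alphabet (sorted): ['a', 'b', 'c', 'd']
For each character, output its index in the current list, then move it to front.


MTF encoding:
'd': index 3 in ['a', 'b', 'c', 'd'] -> ['d', 'a', 'b', 'c']
'a': index 1 in ['d', 'a', 'b', 'c'] -> ['a', 'd', 'b', 'c']
'c': index 3 in ['a', 'd', 'b', 'c'] -> ['c', 'a', 'd', 'b']
'a': index 1 in ['c', 'a', 'd', 'b'] -> ['a', 'c', 'd', 'b']
'd': index 2 in ['a', 'c', 'd', 'b'] -> ['d', 'a', 'c', 'b']
'b': index 3 in ['d', 'a', 'c', 'b'] -> ['b', 'd', 'a', 'c']


Output: [3, 1, 3, 1, 2, 3]


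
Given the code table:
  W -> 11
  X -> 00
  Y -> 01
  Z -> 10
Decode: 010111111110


Decoding:
01 -> Y
01 -> Y
11 -> W
11 -> W
11 -> W
10 -> Z


Result: YYWWWZ


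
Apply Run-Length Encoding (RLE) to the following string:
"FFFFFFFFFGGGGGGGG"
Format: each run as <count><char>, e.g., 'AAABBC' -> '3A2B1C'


Scanning runs left to right:
  i=0: run of 'F' x 9 -> '9F'
  i=9: run of 'G' x 8 -> '8G'

RLE = 9F8G


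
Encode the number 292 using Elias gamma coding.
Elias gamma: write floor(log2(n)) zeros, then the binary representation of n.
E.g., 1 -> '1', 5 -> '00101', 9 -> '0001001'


num_bits = floor(log2(292)) + 1 = 9
leading_zeros = num_bits - 1 = 8
binary(292) = 100100100

Elias gamma(292) = '00000000' + '100100100' = 00000000100100100 (17 bits)


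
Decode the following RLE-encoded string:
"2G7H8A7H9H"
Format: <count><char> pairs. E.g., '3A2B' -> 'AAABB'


Expanding each <count><char> pair:
  2G -> 'GG'
  7H -> 'HHHHHHH'
  8A -> 'AAAAAAAA'
  7H -> 'HHHHHHH'
  9H -> 'HHHHHHHHH'

Decoded = GGHHHHHHHAAAAAAAAHHHHHHHHHHHHHHHH


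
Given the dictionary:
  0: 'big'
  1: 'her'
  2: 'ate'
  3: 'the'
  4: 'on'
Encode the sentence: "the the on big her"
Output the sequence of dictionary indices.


Look up each word in the dictionary:
  'the' -> 3
  'the' -> 3
  'on' -> 4
  'big' -> 0
  'her' -> 1

Encoded: [3, 3, 4, 0, 1]


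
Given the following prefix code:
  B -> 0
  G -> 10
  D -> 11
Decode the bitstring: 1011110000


Decoding step by step:
Bits 10 -> G
Bits 11 -> D
Bits 11 -> D
Bits 0 -> B
Bits 0 -> B
Bits 0 -> B
Bits 0 -> B


Decoded message: GDDBBBB


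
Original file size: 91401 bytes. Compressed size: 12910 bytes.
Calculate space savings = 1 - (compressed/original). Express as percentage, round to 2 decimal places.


ratio = compressed/original = 12910/91401 = 0.141246
savings = 1 - ratio = 1 - 0.141246 = 0.858754
as a percentage: 0.858754 * 100 = 85.88%

Space savings = 1 - 12910/91401 = 85.88%


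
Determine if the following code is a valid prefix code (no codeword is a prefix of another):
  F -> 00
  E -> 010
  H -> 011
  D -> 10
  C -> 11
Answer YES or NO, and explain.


Checking each pair (does one codeword prefix another?):
  F='00' vs E='010': no prefix
  F='00' vs H='011': no prefix
  F='00' vs D='10': no prefix
  F='00' vs C='11': no prefix
  E='010' vs F='00': no prefix
  E='010' vs H='011': no prefix
  E='010' vs D='10': no prefix
  E='010' vs C='11': no prefix
  H='011' vs F='00': no prefix
  H='011' vs E='010': no prefix
  H='011' vs D='10': no prefix
  H='011' vs C='11': no prefix
  D='10' vs F='00': no prefix
  D='10' vs E='010': no prefix
  D='10' vs H='011': no prefix
  D='10' vs C='11': no prefix
  C='11' vs F='00': no prefix
  C='11' vs E='010': no prefix
  C='11' vs H='011': no prefix
  C='11' vs D='10': no prefix
No violation found over all pairs.

YES -- this is a valid prefix code. No codeword is a prefix of any other codeword.


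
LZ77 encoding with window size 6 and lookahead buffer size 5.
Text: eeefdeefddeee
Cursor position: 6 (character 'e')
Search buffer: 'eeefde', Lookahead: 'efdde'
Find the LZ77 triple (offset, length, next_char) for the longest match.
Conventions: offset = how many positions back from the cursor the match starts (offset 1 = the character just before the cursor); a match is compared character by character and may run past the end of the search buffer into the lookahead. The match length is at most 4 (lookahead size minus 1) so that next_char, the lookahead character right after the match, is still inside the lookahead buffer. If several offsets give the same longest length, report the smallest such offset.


Try each offset into the search buffer:
  offset=1 (pos 5, char 'e'): match length 1
  offset=2 (pos 4, char 'd'): match length 0
  offset=3 (pos 3, char 'f'): match length 0
  offset=4 (pos 2, char 'e'): match length 3
  offset=5 (pos 1, char 'e'): match length 1
  offset=6 (pos 0, char 'e'): match length 1
Longest match has length 3 at offset 4.
next_char = character at position 6 + 3 = 9 -> 'd'

Best match: offset=4, length=3 (matching 'efd' starting at position 2)
LZ77 triple: (4, 3, 'd')


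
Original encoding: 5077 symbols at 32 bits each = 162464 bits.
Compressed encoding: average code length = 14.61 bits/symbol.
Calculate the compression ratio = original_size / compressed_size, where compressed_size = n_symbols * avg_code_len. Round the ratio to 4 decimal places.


original_size = n_symbols * orig_bits = 5077 * 32 = 162464 bits
compressed_size = n_symbols * avg_code_len = 5077 * 14.61 = 74174.97 bits
ratio = original_size / compressed_size = 162464 / 74174.97 = 2.1903

Compression ratio = 2.1903


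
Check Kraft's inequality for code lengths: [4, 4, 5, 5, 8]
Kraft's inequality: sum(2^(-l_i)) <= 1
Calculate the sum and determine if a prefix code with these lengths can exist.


Sum = 2^(-4) + 2^(-4) + 2^(-5) + 2^(-5) + 2^(-8)
    = 0.0625 + 0.0625 + 0.03125 + 0.03125 + 0.00390625
    = 49/256 = 0.19140625
Since 0.19140625 <= 1, Kraft's inequality IS satisfied.
A prefix code with these lengths CAN exist.

Kraft sum = 0.19140625. Satisfied.


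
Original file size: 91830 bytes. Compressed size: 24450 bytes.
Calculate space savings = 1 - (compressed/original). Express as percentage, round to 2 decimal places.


ratio = compressed/original = 24450/91830 = 0.266253
savings = 1 - ratio = 1 - 0.266253 = 0.733747
as a percentage: 0.733747 * 100 = 73.37%

Space savings = 1 - 24450/91830 = 73.37%


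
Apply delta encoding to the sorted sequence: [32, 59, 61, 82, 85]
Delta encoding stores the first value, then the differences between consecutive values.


First value: 32
Deltas:
  59 - 32 = 27
  61 - 59 = 2
  82 - 61 = 21
  85 - 82 = 3


Delta encoded: [32, 27, 2, 21, 3]


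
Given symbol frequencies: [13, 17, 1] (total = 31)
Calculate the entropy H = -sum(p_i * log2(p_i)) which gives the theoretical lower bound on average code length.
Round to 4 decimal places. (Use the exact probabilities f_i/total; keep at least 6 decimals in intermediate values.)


Per-symbol terms -p_i * log2(p_i) with p_i = f_i/31:
  p = 13/31 = 0.419355: log2(p) = -1.253757, -p*log2(p) = 0.525769
  p = 17/31 = 0.548387: log2(p) = -0.866733, -p*log2(p) = 0.475305
  p = 1/31 = 0.032258: log2(p) = -4.954196, -p*log2(p) = 0.159813
H = 0.525769 + 0.475305 + 0.159813 = 1.160887

H = 1.1609 bits/symbol


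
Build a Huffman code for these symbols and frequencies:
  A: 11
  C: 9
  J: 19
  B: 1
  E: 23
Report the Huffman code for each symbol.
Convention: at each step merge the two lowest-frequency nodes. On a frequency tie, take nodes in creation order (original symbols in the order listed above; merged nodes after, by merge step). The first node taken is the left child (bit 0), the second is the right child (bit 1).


Huffman tree construction:
Step 1: Merge B(1) + C(9) = 10
Step 2: Merge (B+C)(10) + A(11) = 21
Step 3: Merge J(19) + ((B+C)+A)(21) = 40
Step 4: Merge E(23) + (J+((B+C)+A))(40) = 63
Read each symbol's code off the tree from the root (left child = 0, right child = 1).

Codes:
  A: 111 (length 3)
  C: 1101 (length 4)
  J: 10 (length 2)
  B: 1100 (length 4)
  E: 0 (length 1)
Average code length: 134/63 = 2.1270 bits/symbol


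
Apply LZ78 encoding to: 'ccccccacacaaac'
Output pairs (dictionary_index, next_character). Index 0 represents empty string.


LZ78 encoding steps:
Dictionary: {0: ''}
Step 1: w='' (idx 0), next='c' -> output (0, 'c'), add 'c' as idx 1
Step 2: w='c' (idx 1), next='c' -> output (1, 'c'), add 'cc' as idx 2
Step 3: w='cc' (idx 2), next='c' -> output (2, 'c'), add 'ccc' as idx 3
Step 4: w='' (idx 0), next='a' -> output (0, 'a'), add 'a' as idx 4
Step 5: w='c' (idx 1), next='a' -> output (1, 'a'), add 'ca' as idx 5
Step 6: w='ca' (idx 5), next='a' -> output (5, 'a'), add 'caa' as idx 6
Step 7: w='a' (idx 4), next='c' -> output (4, 'c'), add 'ac' as idx 7


Encoded: [(0, 'c'), (1, 'c'), (2, 'c'), (0, 'a'), (1, 'a'), (5, 'a'), (4, 'c')]


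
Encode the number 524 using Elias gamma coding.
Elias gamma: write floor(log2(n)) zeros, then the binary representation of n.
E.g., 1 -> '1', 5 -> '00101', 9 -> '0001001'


num_bits = floor(log2(524)) + 1 = 10
leading_zeros = num_bits - 1 = 9
binary(524) = 1000001100

Elias gamma(524) = '000000000' + '1000001100' = 0000000001000001100 (19 bits)


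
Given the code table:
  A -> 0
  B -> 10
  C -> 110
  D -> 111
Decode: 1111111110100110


Decoding:
111 -> D
111 -> D
111 -> D
0 -> A
10 -> B
0 -> A
110 -> C


Result: DDDABAC


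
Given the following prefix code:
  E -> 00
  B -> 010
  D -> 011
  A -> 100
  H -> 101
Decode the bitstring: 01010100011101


Decoding step by step:
Bits 010 -> B
Bits 101 -> H
Bits 00 -> E
Bits 011 -> D
Bits 101 -> H


Decoded message: BHEDH


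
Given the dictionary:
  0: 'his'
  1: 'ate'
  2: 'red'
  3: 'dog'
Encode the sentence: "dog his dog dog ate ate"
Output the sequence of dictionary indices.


Look up each word in the dictionary:
  'dog' -> 3
  'his' -> 0
  'dog' -> 3
  'dog' -> 3
  'ate' -> 1
  'ate' -> 1

Encoded: [3, 0, 3, 3, 1, 1]


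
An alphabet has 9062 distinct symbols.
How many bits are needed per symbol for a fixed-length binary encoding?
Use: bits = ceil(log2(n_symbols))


log2(9062) = 13.1456
Bracket: 2^13 = 8192 < 9062 <= 2^14 = 16384
So ceil(log2(9062)) = 14

bits = ceil(log2(9062)) = ceil(13.1456) = 14 bits


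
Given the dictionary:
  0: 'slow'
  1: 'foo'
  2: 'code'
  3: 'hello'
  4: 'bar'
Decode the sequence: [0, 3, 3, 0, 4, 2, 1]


Look up each index in the dictionary:
  0 -> 'slow'
  3 -> 'hello'
  3 -> 'hello'
  0 -> 'slow'
  4 -> 'bar'
  2 -> 'code'
  1 -> 'foo'

Decoded: "slow hello hello slow bar code foo"


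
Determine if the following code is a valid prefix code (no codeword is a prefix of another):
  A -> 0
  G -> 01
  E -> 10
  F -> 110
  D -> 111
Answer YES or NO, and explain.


Checking each pair (does one codeword prefix another?):
  A='0' vs G='01': prefix -- VIOLATION

NO -- this is NOT a valid prefix code. A (0) is a prefix of G (01).


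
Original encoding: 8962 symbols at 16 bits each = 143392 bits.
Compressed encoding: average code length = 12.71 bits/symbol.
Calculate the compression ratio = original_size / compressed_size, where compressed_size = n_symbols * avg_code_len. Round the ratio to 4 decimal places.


original_size = n_symbols * orig_bits = 8962 * 16 = 143392 bits
compressed_size = n_symbols * avg_code_len = 8962 * 12.71 = 113907.02 bits
ratio = original_size / compressed_size = 143392 / 113907.02 = 1.2589

Compression ratio = 1.2589


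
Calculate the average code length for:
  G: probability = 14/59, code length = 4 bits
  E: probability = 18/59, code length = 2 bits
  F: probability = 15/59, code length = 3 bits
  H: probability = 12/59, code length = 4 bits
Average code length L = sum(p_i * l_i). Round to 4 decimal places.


Weighted contributions p_i * l_i:
  G: (14/59) * 4 = 56/59
  E: (18/59) * 2 = 36/59
  F: (15/59) * 3 = 45/59
  H: (12/59) * 4 = 48/59
Sum = (56 + 36 + 45 + 48)/59 = 185/59

L = 185/59 = 3.1356 bits/symbol


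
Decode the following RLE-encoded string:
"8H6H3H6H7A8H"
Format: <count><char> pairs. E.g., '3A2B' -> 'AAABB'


Expanding each <count><char> pair:
  8H -> 'HHHHHHHH'
  6H -> 'HHHHHH'
  3H -> 'HHH'
  6H -> 'HHHHHH'
  7A -> 'AAAAAAA'
  8H -> 'HHHHHHHH'

Decoded = HHHHHHHHHHHHHHHHHHHHHHHAAAAAAAHHHHHHHH


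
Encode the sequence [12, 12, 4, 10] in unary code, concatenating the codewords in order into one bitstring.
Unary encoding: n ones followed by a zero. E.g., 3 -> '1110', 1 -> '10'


Encode each number as n ones followed by a terminating 0:
  12 -> 1111111111110 (13 bits)
  12 -> 1111111111110 (13 bits)
  4 -> 11110 (5 bits)
  10 -> 11111111110 (11 bits)
Total length = 13 + 13 + 5 + 11 = 42 bits.

Unary([12, 12, 4, 10]) = 111111111111011111111111101111011111111110 (42 bits)


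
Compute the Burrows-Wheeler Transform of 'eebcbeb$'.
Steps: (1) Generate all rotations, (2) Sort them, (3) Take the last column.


Rotations (sorted):
  0: $eebcbeb -> last char: b
  1: b$eebcbe -> last char: e
  2: bcbeb$ee -> last char: e
  3: beb$eebc -> last char: c
  4: cbeb$eeb -> last char: b
  5: eb$eebcb -> last char: b
  6: ebcbeb$e -> last char: e
  7: eebcbeb$ -> last char: $


BWT = beecbbe$


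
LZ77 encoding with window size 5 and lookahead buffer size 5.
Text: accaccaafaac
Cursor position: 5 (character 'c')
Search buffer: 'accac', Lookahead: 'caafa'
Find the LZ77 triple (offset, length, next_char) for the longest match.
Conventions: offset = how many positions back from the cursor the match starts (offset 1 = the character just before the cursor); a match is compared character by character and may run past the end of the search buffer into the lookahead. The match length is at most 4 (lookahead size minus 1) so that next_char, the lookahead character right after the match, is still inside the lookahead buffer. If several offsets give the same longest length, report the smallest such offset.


Try each offset into the search buffer:
  offset=1 (pos 4, char 'c'): match length 1
  offset=2 (pos 3, char 'a'): match length 0
  offset=3 (pos 2, char 'c'): match length 2
  offset=4 (pos 1, char 'c'): match length 1
  offset=5 (pos 0, char 'a'): match length 0
Longest match has length 2 at offset 3.
next_char = character at position 5 + 2 = 7 -> 'a'

Best match: offset=3, length=2 (matching 'ca' starting at position 2)
LZ77 triple: (3, 2, 'a')


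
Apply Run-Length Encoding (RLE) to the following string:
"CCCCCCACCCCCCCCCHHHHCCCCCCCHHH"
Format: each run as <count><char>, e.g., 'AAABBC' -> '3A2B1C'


Scanning runs left to right:
  i=0: run of 'C' x 6 -> '6C'
  i=6: run of 'A' x 1 -> '1A'
  i=7: run of 'C' x 9 -> '9C'
  i=16: run of 'H' x 4 -> '4H'
  i=20: run of 'C' x 7 -> '7C'
  i=27: run of 'H' x 3 -> '3H'

RLE = 6C1A9C4H7C3H


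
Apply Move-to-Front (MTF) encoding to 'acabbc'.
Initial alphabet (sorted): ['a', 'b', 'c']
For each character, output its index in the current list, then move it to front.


MTF encoding:
'a': index 0 in ['a', 'b', 'c'] -> ['a', 'b', 'c']
'c': index 2 in ['a', 'b', 'c'] -> ['c', 'a', 'b']
'a': index 1 in ['c', 'a', 'b'] -> ['a', 'c', 'b']
'b': index 2 in ['a', 'c', 'b'] -> ['b', 'a', 'c']
'b': index 0 in ['b', 'a', 'c'] -> ['b', 'a', 'c']
'c': index 2 in ['b', 'a', 'c'] -> ['c', 'b', 'a']


Output: [0, 2, 1, 2, 0, 2]


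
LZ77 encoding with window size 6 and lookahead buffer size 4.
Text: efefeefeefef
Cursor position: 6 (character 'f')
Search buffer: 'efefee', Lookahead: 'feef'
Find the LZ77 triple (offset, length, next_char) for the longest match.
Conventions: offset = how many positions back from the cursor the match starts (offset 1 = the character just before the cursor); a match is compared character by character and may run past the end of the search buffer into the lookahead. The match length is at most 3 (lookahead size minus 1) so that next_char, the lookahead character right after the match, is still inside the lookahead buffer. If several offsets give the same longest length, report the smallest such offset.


Try each offset into the search buffer:
  offset=1 (pos 5, char 'e'): match length 0
  offset=2 (pos 4, char 'e'): match length 0
  offset=3 (pos 3, char 'f'): match length 3
  offset=4 (pos 2, char 'e'): match length 0
  offset=5 (pos 1, char 'f'): match length 2
  offset=6 (pos 0, char 'e'): match length 0
Longest match has length 3 at offset 3.
next_char = character at position 6 + 3 = 9 -> 'f'

Best match: offset=3, length=3 (matching 'fee' starting at position 3)
LZ77 triple: (3, 3, 'f')


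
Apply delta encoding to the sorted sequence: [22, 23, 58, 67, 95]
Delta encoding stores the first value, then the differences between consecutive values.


First value: 22
Deltas:
  23 - 22 = 1
  58 - 23 = 35
  67 - 58 = 9
  95 - 67 = 28


Delta encoded: [22, 1, 35, 9, 28]


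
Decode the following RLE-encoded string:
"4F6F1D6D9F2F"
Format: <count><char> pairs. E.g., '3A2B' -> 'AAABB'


Expanding each <count><char> pair:
  4F -> 'FFFF'
  6F -> 'FFFFFF'
  1D -> 'D'
  6D -> 'DDDDDD'
  9F -> 'FFFFFFFFF'
  2F -> 'FF'

Decoded = FFFFFFFFFFDDDDDDDFFFFFFFFFFF


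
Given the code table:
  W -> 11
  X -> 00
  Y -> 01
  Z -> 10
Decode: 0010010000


Decoding:
00 -> X
10 -> Z
01 -> Y
00 -> X
00 -> X


Result: XZYXX


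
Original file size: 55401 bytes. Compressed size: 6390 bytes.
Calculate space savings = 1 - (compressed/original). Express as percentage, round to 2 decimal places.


ratio = compressed/original = 6390/55401 = 0.115341
savings = 1 - ratio = 1 - 0.115341 = 0.884659
as a percentage: 0.884659 * 100 = 88.47%

Space savings = 1 - 6390/55401 = 88.47%


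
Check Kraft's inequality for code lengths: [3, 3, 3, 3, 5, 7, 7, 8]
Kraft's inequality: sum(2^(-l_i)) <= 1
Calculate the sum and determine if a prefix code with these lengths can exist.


Sum = 2^(-3) + 2^(-3) + 2^(-3) + 2^(-3) + 2^(-5) + 2^(-7) + 2^(-7) + 2^(-8)
    = 0.125 + 0.125 + 0.125 + 0.125 + 0.03125 + 0.0078125 + 0.0078125 + 0.00390625
    = 141/256 = 0.55078125
Since 0.55078125 <= 1, Kraft's inequality IS satisfied.
A prefix code with these lengths CAN exist.

Kraft sum = 0.55078125. Satisfied.


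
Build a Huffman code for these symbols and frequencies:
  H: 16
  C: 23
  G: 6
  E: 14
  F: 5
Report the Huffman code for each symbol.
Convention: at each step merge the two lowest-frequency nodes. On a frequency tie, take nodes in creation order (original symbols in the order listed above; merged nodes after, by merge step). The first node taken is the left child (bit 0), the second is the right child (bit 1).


Huffman tree construction:
Step 1: Merge F(5) + G(6) = 11
Step 2: Merge (F+G)(11) + E(14) = 25
Step 3: Merge H(16) + C(23) = 39
Step 4: Merge ((F+G)+E)(25) + (H+C)(39) = 64
Read each symbol's code off the tree from the root (left child = 0, right child = 1).

Codes:
  H: 10 (length 2)
  C: 11 (length 2)
  G: 001 (length 3)
  E: 01 (length 2)
  F: 000 (length 3)
Average code length: 139/64 = 2.1719 bits/symbol


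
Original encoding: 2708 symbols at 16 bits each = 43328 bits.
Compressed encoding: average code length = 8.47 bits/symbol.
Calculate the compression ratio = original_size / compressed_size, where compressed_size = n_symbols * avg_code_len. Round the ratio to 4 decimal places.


original_size = n_symbols * orig_bits = 2708 * 16 = 43328 bits
compressed_size = n_symbols * avg_code_len = 2708 * 8.47 = 22936.76 bits
ratio = original_size / compressed_size = 43328 / 22936.76 = 1.889

Compression ratio = 1.889


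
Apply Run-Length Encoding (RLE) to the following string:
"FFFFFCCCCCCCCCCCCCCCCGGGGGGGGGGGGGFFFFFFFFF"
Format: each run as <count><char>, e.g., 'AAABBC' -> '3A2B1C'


Scanning runs left to right:
  i=0: run of 'F' x 5 -> '5F'
  i=5: run of 'C' x 16 -> '16C'
  i=21: run of 'G' x 13 -> '13G'
  i=34: run of 'F' x 9 -> '9F'

RLE = 5F16C13G9F


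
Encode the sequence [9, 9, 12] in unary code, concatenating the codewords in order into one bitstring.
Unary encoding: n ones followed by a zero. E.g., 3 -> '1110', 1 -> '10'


Encode each number as n ones followed by a terminating 0:
  9 -> 1111111110 (10 bits)
  9 -> 1111111110 (10 bits)
  12 -> 1111111111110 (13 bits)
Total length = 10 + 10 + 13 = 33 bits.

Unary([9, 9, 12]) = 111111111011111111101111111111110 (33 bits)


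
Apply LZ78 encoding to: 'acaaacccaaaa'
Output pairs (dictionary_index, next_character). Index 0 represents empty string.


LZ78 encoding steps:
Dictionary: {0: ''}
Step 1: w='' (idx 0), next='a' -> output (0, 'a'), add 'a' as idx 1
Step 2: w='' (idx 0), next='c' -> output (0, 'c'), add 'c' as idx 2
Step 3: w='a' (idx 1), next='a' -> output (1, 'a'), add 'aa' as idx 3
Step 4: w='a' (idx 1), next='c' -> output (1, 'c'), add 'ac' as idx 4
Step 5: w='c' (idx 2), next='c' -> output (2, 'c'), add 'cc' as idx 5
Step 6: w='aa' (idx 3), next='a' -> output (3, 'a'), add 'aaa' as idx 6
Step 7: w='a' (idx 1), end of input -> output (1, '')


Encoded: [(0, 'a'), (0, 'c'), (1, 'a'), (1, 'c'), (2, 'c'), (3, 'a'), (1, '')]


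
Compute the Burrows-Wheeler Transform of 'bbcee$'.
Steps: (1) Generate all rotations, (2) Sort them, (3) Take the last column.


Rotations (sorted):
  0: $bbcee -> last char: e
  1: bbcee$ -> last char: $
  2: bcee$b -> last char: b
  3: cee$bb -> last char: b
  4: e$bbce -> last char: e
  5: ee$bbc -> last char: c


BWT = e$bbec


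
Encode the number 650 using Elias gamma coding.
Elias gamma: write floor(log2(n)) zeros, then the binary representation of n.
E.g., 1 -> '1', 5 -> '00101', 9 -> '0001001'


num_bits = floor(log2(650)) + 1 = 10
leading_zeros = num_bits - 1 = 9
binary(650) = 1010001010

Elias gamma(650) = '000000000' + '1010001010' = 0000000001010001010 (19 bits)


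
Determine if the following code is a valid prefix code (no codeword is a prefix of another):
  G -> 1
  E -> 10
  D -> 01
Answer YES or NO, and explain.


Checking each pair (does one codeword prefix another?):
  G='1' vs E='10': prefix -- VIOLATION

NO -- this is NOT a valid prefix code. G (1) is a prefix of E (10).


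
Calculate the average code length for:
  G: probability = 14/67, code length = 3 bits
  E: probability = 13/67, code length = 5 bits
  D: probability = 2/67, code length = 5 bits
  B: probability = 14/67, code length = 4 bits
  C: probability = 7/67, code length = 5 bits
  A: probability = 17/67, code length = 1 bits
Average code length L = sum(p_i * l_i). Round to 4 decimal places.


Weighted contributions p_i * l_i:
  G: (14/67) * 3 = 42/67
  E: (13/67) * 5 = 65/67
  D: (2/67) * 5 = 10/67
  B: (14/67) * 4 = 56/67
  C: (7/67) * 5 = 35/67
  A: (17/67) * 1 = 17/67
Sum = (42 + 65 + 10 + 56 + 35 + 17)/67 = 225/67

L = 225/67 = 3.3582 bits/symbol


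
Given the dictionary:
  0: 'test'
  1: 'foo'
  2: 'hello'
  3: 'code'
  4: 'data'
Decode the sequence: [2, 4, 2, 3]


Look up each index in the dictionary:
  2 -> 'hello'
  4 -> 'data'
  2 -> 'hello'
  3 -> 'code'

Decoded: "hello data hello code"


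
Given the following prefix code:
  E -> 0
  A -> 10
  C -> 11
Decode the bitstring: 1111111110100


Decoding step by step:
Bits 11 -> C
Bits 11 -> C
Bits 11 -> C
Bits 11 -> C
Bits 10 -> A
Bits 10 -> A
Bits 0 -> E


Decoded message: CCCCAAE


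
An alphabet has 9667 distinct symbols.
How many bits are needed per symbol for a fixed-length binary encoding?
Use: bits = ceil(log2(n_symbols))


log2(9667) = 13.2389
Bracket: 2^13 = 8192 < 9667 <= 2^14 = 16384
So ceil(log2(9667)) = 14

bits = ceil(log2(9667)) = ceil(13.2389) = 14 bits


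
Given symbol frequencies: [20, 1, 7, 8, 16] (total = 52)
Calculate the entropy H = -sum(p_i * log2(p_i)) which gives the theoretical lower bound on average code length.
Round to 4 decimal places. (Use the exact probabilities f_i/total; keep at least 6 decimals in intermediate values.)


Per-symbol terms -p_i * log2(p_i) with p_i = f_i/52:
  p = 20/52 = 0.384615: log2(p) = -1.378512, -p*log2(p) = 0.530197
  p = 1/52 = 0.019231: log2(p) = -5.700440, -p*log2(p) = 0.109624
  p = 7/52 = 0.134615: log2(p) = -2.893085, -p*log2(p) = 0.389454
  p = 8/52 = 0.153846: log2(p) = -2.700440, -p*log2(p) = 0.415452
  p = 16/52 = 0.307692: log2(p) = -1.700440, -p*log2(p) = 0.523212
H = 0.530197 + 0.109624 + 0.389454 + 0.415452 + 0.523212 = 1.967939

H = 1.9679 bits/symbol


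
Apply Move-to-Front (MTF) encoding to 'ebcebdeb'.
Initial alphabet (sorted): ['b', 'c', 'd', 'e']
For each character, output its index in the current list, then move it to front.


MTF encoding:
'e': index 3 in ['b', 'c', 'd', 'e'] -> ['e', 'b', 'c', 'd']
'b': index 1 in ['e', 'b', 'c', 'd'] -> ['b', 'e', 'c', 'd']
'c': index 2 in ['b', 'e', 'c', 'd'] -> ['c', 'b', 'e', 'd']
'e': index 2 in ['c', 'b', 'e', 'd'] -> ['e', 'c', 'b', 'd']
'b': index 2 in ['e', 'c', 'b', 'd'] -> ['b', 'e', 'c', 'd']
'd': index 3 in ['b', 'e', 'c', 'd'] -> ['d', 'b', 'e', 'c']
'e': index 2 in ['d', 'b', 'e', 'c'] -> ['e', 'd', 'b', 'c']
'b': index 2 in ['e', 'd', 'b', 'c'] -> ['b', 'e', 'd', 'c']


Output: [3, 1, 2, 2, 2, 3, 2, 2]


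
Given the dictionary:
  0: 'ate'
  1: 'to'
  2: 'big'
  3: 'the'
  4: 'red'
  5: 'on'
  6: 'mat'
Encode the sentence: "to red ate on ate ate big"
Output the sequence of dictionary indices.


Look up each word in the dictionary:
  'to' -> 1
  'red' -> 4
  'ate' -> 0
  'on' -> 5
  'ate' -> 0
  'ate' -> 0
  'big' -> 2

Encoded: [1, 4, 0, 5, 0, 0, 2]


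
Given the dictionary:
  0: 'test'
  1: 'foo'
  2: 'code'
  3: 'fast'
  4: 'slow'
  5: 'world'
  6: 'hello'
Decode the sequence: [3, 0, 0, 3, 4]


Look up each index in the dictionary:
  3 -> 'fast'
  0 -> 'test'
  0 -> 'test'
  3 -> 'fast'
  4 -> 'slow'

Decoded: "fast test test fast slow"


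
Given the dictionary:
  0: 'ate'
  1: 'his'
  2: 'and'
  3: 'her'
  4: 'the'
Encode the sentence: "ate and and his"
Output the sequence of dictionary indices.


Look up each word in the dictionary:
  'ate' -> 0
  'and' -> 2
  'and' -> 2
  'his' -> 1

Encoded: [0, 2, 2, 1]


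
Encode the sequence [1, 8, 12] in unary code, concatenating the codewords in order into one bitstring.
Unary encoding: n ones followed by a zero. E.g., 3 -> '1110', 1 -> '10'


Encode each number as n ones followed by a terminating 0:
  1 -> 10 (2 bits)
  8 -> 111111110 (9 bits)
  12 -> 1111111111110 (13 bits)
Total length = 2 + 9 + 13 = 24 bits.

Unary([1, 8, 12]) = 101111111101111111111110 (24 bits)


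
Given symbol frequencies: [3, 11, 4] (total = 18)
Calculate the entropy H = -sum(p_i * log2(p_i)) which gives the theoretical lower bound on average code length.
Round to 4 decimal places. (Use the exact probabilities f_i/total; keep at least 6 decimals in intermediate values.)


Per-symbol terms -p_i * log2(p_i) with p_i = f_i/18:
  p = 3/18 = 0.166667: log2(p) = -2.584963, -p*log2(p) = 0.430827
  p = 11/18 = 0.611111: log2(p) = -0.710493, -p*log2(p) = 0.434190
  p = 4/18 = 0.222222: log2(p) = -2.169925, -p*log2(p) = 0.482206
H = 0.430827 + 0.434190 + 0.482206 = 1.347223

H = 1.3472 bits/symbol


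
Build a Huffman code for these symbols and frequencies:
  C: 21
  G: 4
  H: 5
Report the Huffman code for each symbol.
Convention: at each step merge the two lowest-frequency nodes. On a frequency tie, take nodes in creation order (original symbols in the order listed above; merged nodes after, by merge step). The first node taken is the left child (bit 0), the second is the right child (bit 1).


Huffman tree construction:
Step 1: Merge G(4) + H(5) = 9
Step 2: Merge (G+H)(9) + C(21) = 30
Read each symbol's code off the tree from the root (left child = 0, right child = 1).

Codes:
  C: 1 (length 1)
  G: 00 (length 2)
  H: 01 (length 2)
Average code length: 39/30 = 1.3000 bits/symbol


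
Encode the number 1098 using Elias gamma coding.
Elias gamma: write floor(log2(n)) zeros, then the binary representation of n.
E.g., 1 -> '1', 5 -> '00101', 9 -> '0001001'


num_bits = floor(log2(1098)) + 1 = 11
leading_zeros = num_bits - 1 = 10
binary(1098) = 10001001010

Elias gamma(1098) = '0000000000' + '10001001010' = 000000000010001001010 (21 bits)


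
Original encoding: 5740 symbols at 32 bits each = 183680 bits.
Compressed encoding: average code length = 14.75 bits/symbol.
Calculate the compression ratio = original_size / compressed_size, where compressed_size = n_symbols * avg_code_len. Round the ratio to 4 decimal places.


original_size = n_symbols * orig_bits = 5740 * 32 = 183680 bits
compressed_size = n_symbols * avg_code_len = 5740 * 14.75 = 84665.0 bits
ratio = original_size / compressed_size = 183680 / 84665.0 = 2.1695

Compression ratio = 2.1695


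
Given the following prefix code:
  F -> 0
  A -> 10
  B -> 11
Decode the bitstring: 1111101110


Decoding step by step:
Bits 11 -> B
Bits 11 -> B
Bits 10 -> A
Bits 11 -> B
Bits 10 -> A


Decoded message: BBABA


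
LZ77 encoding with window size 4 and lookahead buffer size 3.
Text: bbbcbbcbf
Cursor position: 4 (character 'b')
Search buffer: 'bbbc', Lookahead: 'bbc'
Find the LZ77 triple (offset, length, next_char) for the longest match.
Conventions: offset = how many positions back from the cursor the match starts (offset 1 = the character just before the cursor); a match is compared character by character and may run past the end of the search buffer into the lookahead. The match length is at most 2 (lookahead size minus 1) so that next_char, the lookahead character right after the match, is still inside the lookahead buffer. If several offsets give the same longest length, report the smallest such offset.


Try each offset into the search buffer:
  offset=1 (pos 3, char 'c'): match length 0
  offset=2 (pos 2, char 'b'): match length 1
  offset=3 (pos 1, char 'b'): match length 2
  offset=4 (pos 0, char 'b'): match length 2
Longest match has length 2, found at offsets 3, 4; take the smallest, offset 3.
next_char = character at position 4 + 2 = 6 -> 'c'

Best match: offset=3, length=2 (matching 'bb' starting at position 1)
LZ77 triple: (3, 2, 'c')


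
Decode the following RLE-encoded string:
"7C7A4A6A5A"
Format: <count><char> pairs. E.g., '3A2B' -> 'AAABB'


Expanding each <count><char> pair:
  7C -> 'CCCCCCC'
  7A -> 'AAAAAAA'
  4A -> 'AAAA'
  6A -> 'AAAAAA'
  5A -> 'AAAAA'

Decoded = CCCCCCCAAAAAAAAAAAAAAAAAAAAAA


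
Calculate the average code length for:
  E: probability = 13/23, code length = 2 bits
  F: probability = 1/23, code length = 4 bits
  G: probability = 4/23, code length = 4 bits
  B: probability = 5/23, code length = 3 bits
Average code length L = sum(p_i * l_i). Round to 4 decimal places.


Weighted contributions p_i * l_i:
  E: (13/23) * 2 = 26/23
  F: (1/23) * 4 = 4/23
  G: (4/23) * 4 = 16/23
  B: (5/23) * 3 = 15/23
Sum = (26 + 4 + 16 + 15)/23 = 61/23

L = 61/23 = 2.6522 bits/symbol


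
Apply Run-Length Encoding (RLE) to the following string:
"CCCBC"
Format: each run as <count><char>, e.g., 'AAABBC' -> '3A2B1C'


Scanning runs left to right:
  i=0: run of 'C' x 3 -> '3C'
  i=3: run of 'B' x 1 -> '1B'
  i=4: run of 'C' x 1 -> '1C'

RLE = 3C1B1C


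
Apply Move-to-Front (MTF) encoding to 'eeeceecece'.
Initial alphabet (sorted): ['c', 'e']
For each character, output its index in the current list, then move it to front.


MTF encoding:
'e': index 1 in ['c', 'e'] -> ['e', 'c']
'e': index 0 in ['e', 'c'] -> ['e', 'c']
'e': index 0 in ['e', 'c'] -> ['e', 'c']
'c': index 1 in ['e', 'c'] -> ['c', 'e']
'e': index 1 in ['c', 'e'] -> ['e', 'c']
'e': index 0 in ['e', 'c'] -> ['e', 'c']
'c': index 1 in ['e', 'c'] -> ['c', 'e']
'e': index 1 in ['c', 'e'] -> ['e', 'c']
'c': index 1 in ['e', 'c'] -> ['c', 'e']
'e': index 1 in ['c', 'e'] -> ['e', 'c']


Output: [1, 0, 0, 1, 1, 0, 1, 1, 1, 1]


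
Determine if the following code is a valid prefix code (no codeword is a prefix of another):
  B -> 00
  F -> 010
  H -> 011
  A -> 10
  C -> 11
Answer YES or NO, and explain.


Checking each pair (does one codeword prefix another?):
  B='00' vs F='010': no prefix
  B='00' vs H='011': no prefix
  B='00' vs A='10': no prefix
  B='00' vs C='11': no prefix
  F='010' vs B='00': no prefix
  F='010' vs H='011': no prefix
  F='010' vs A='10': no prefix
  F='010' vs C='11': no prefix
  H='011' vs B='00': no prefix
  H='011' vs F='010': no prefix
  H='011' vs A='10': no prefix
  H='011' vs C='11': no prefix
  A='10' vs B='00': no prefix
  A='10' vs F='010': no prefix
  A='10' vs H='011': no prefix
  A='10' vs C='11': no prefix
  C='11' vs B='00': no prefix
  C='11' vs F='010': no prefix
  C='11' vs H='011': no prefix
  C='11' vs A='10': no prefix
No violation found over all pairs.

YES -- this is a valid prefix code. No codeword is a prefix of any other codeword.


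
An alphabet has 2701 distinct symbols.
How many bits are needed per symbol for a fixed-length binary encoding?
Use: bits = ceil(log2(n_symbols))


log2(2701) = 11.3993
Bracket: 2^11 = 2048 < 2701 <= 2^12 = 4096
So ceil(log2(2701)) = 12

bits = ceil(log2(2701)) = ceil(11.3993) = 12 bits


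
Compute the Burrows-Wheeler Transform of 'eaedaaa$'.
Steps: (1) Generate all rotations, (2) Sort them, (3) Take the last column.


Rotations (sorted):
  0: $eaedaaa -> last char: a
  1: a$eaedaa -> last char: a
  2: aa$eaeda -> last char: a
  3: aaa$eaed -> last char: d
  4: aedaaa$e -> last char: e
  5: daaa$eae -> last char: e
  6: eaedaaa$ -> last char: $
  7: edaaa$ea -> last char: a


BWT = aaadee$a


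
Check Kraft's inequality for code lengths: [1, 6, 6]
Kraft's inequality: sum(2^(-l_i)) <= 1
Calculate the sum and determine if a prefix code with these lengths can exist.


Sum = 2^(-1) + 2^(-6) + 2^(-6)
    = 0.5 + 0.015625 + 0.015625
    = 34/64 = 0.53125
Since 0.53125 <= 1, Kraft's inequality IS satisfied.
A prefix code with these lengths CAN exist.

Kraft sum = 0.53125. Satisfied.


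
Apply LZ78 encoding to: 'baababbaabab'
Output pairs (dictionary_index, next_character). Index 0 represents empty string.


LZ78 encoding steps:
Dictionary: {0: ''}
Step 1: w='' (idx 0), next='b' -> output (0, 'b'), add 'b' as idx 1
Step 2: w='' (idx 0), next='a' -> output (0, 'a'), add 'a' as idx 2
Step 3: w='a' (idx 2), next='b' -> output (2, 'b'), add 'ab' as idx 3
Step 4: w='ab' (idx 3), next='b' -> output (3, 'b'), add 'abb' as idx 4
Step 5: w='a' (idx 2), next='a' -> output (2, 'a'), add 'aa' as idx 5
Step 6: w='b' (idx 1), next='a' -> output (1, 'a'), add 'ba' as idx 6
Step 7: w='b' (idx 1), end of input -> output (1, '')


Encoded: [(0, 'b'), (0, 'a'), (2, 'b'), (3, 'b'), (2, 'a'), (1, 'a'), (1, '')]


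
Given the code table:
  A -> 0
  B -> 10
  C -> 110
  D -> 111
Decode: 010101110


Decoding:
0 -> A
10 -> B
10 -> B
111 -> D
0 -> A


Result: ABBDA


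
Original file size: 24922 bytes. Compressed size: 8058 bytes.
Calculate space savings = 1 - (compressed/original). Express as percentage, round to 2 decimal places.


ratio = compressed/original = 8058/24922 = 0.323329
savings = 1 - ratio = 1 - 0.323329 = 0.676671
as a percentage: 0.676671 * 100 = 67.67%

Space savings = 1 - 8058/24922 = 67.67%


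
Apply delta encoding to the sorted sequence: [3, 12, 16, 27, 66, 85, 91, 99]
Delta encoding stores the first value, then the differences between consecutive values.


First value: 3
Deltas:
  12 - 3 = 9
  16 - 12 = 4
  27 - 16 = 11
  66 - 27 = 39
  85 - 66 = 19
  91 - 85 = 6
  99 - 91 = 8


Delta encoded: [3, 9, 4, 11, 39, 19, 6, 8]


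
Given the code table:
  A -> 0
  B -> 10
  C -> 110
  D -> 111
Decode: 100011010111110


Decoding:
10 -> B
0 -> A
0 -> A
110 -> C
10 -> B
111 -> D
110 -> C


Result: BAACBDC


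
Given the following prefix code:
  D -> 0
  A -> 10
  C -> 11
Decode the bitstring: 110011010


Decoding step by step:
Bits 11 -> C
Bits 0 -> D
Bits 0 -> D
Bits 11 -> C
Bits 0 -> D
Bits 10 -> A


Decoded message: CDDCDA


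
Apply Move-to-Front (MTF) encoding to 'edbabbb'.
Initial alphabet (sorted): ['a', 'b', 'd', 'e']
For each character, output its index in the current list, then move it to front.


MTF encoding:
'e': index 3 in ['a', 'b', 'd', 'e'] -> ['e', 'a', 'b', 'd']
'd': index 3 in ['e', 'a', 'b', 'd'] -> ['d', 'e', 'a', 'b']
'b': index 3 in ['d', 'e', 'a', 'b'] -> ['b', 'd', 'e', 'a']
'a': index 3 in ['b', 'd', 'e', 'a'] -> ['a', 'b', 'd', 'e']
'b': index 1 in ['a', 'b', 'd', 'e'] -> ['b', 'a', 'd', 'e']
'b': index 0 in ['b', 'a', 'd', 'e'] -> ['b', 'a', 'd', 'e']
'b': index 0 in ['b', 'a', 'd', 'e'] -> ['b', 'a', 'd', 'e']


Output: [3, 3, 3, 3, 1, 0, 0]
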